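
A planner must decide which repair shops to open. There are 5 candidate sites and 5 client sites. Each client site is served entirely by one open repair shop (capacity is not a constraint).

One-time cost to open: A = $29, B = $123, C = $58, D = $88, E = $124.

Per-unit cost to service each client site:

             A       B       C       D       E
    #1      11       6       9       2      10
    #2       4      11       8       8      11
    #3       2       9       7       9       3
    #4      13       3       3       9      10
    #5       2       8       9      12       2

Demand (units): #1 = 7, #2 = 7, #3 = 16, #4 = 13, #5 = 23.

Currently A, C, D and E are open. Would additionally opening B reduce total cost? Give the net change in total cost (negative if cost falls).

No — net change +123 (cost rises by 123).

Current service cost with {A, C, D, E}: 159.
Adding B: each client site re-picks its cheapest; new service cost 159, saving 0.
Extra fixed cost: 123. Net change = 123 − 0 = 123.
(Totals: 458 → 581.)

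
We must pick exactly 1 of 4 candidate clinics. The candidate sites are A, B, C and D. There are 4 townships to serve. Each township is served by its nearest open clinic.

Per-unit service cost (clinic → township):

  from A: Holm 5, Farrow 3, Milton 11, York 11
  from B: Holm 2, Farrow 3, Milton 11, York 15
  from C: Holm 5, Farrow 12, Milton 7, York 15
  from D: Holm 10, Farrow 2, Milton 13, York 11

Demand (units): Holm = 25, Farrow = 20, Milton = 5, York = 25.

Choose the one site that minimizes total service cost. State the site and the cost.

With exactly 1 open, each township uses its cheapest among the chosen.
{A}: Holm→A 5·25=125, Farrow→A 3·20=60, Milton→A 11·5=55, York→A 11·25=275. Service cost 515.
{B}: service cost 540
{D}: service cost 630
Among all 4 size-1 choices, {A} is lowest.

Choose A only; total service cost 515.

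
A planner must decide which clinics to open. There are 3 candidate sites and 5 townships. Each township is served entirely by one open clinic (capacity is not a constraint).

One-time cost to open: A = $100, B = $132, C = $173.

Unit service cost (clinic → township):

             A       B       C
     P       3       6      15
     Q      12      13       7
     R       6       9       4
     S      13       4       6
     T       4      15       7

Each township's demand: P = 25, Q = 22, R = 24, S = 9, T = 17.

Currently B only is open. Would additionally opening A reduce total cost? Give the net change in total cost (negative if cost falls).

Current service cost with {B}: 943.
Adding A: each township re-picks its cheapest; new service cost 587, saving 356.
Extra fixed cost: 100. Net change = 100 − 356 = -256.
(Totals: 1075 → 819.)

Yes — net change −256 (cost falls by 256).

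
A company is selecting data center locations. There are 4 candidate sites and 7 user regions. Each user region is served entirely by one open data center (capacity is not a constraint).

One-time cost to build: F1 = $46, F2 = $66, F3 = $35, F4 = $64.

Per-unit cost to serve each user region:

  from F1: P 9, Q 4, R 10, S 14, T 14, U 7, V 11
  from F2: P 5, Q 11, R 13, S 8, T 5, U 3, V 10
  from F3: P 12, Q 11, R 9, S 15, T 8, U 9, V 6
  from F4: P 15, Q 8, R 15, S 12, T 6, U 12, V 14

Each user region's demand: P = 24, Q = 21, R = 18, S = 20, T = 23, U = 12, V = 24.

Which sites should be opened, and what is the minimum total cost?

For any fixed open set, each user region goes to its cheapest open site; total = fixed + service.
{F1, F2, F3}: P→F2 5·24=120, Q→F1 4·21=84, R→F3 9·18=162, S→F2 8·20=160, T→F2 5·23=115, U→F2 3·12=36, V→F3 6·24=144. Service 821; fixed 147; total 968.
{F1, F2, F3, F4}: P→F2 5·24=120, Q→F1 4·21=84, R→F3 9·18=162, S→F2 8·20=160, T→F2 5·23=115, U→F2 3·12=36, V→F3 6·24=144. Service 821; fixed 211; total 1032.
{F1, F2}: service 935 + fixed 112 = 1047
{F3}: service 1417 + fixed 35 = 1452
No other subset beats 968.

Open F1, F2 and F3; minimum total cost 968.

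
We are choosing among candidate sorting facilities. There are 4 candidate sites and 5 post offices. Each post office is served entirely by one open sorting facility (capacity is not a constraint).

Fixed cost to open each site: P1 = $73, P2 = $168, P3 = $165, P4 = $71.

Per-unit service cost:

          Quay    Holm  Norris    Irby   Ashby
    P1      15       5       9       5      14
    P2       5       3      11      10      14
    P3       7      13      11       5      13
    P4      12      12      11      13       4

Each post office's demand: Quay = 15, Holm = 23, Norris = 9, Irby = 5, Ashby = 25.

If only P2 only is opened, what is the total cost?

Total cost: 811

Each post office is assigned to its cheapest site among the open ones.
{P2}: Quay→P2 5·15=75, Holm→P2 3·23=69, Norris→P2 11·9=99, Irby→P2 10·5=50, Ashby→P2 14·25=350. Service 643; fixed 168; total 811.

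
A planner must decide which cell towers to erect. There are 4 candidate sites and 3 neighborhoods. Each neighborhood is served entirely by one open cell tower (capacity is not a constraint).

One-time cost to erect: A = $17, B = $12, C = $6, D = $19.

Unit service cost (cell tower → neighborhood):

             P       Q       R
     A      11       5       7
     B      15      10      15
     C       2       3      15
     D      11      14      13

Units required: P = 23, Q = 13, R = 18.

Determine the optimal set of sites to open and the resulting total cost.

Open A and C; minimum total cost 234.

For any fixed open set, each neighborhood goes to its cheapest open site; total = fixed + service.
{A, C}: P→C 2·23=46, Q→C 3·13=39, R→A 7·18=126. Service 211; fixed 23; total 234.
{A, B, C}: service 211 + fixed 35 = 246
{A, C, D}: service 211 + fixed 42 = 253
{A, B, C, D}: service 211 + fixed 54 = 265
No other subset beats 234.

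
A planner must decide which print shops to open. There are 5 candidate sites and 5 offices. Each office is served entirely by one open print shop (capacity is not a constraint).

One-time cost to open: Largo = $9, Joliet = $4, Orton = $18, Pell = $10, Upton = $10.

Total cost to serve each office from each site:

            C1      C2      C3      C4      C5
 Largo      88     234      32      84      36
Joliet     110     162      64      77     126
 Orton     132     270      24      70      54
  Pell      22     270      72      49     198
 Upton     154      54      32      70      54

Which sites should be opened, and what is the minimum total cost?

For any fixed open set, each office goes to its cheapest open site; total = fixed + service.
{Largo, Pell, Upton}: C1→Pell 22, C2→Upton 54, C3→Largo 32, C4→Pell 49, C5→Largo 36. Service 193; fixed 29; total 222.
{Largo, Joliet, Pell, Upton}: C1→Pell 22, C2→Upton 54, C3→Largo 32, C4→Pell 49, C5→Largo 36. Service 193; fixed 33; total 226.
{Pell, Upton}: C1→Pell 22, C2→Upton 54, C3→Upton 32, C4→Pell 49, C5→Upton 54. Service 211; fixed 20; total 231.
{Largo, Joliet, Orton, Pell, Upton}: service 185 + fixed 51 = 236
No other subset beats 222.

Open Largo, Pell and Upton; minimum total cost 222.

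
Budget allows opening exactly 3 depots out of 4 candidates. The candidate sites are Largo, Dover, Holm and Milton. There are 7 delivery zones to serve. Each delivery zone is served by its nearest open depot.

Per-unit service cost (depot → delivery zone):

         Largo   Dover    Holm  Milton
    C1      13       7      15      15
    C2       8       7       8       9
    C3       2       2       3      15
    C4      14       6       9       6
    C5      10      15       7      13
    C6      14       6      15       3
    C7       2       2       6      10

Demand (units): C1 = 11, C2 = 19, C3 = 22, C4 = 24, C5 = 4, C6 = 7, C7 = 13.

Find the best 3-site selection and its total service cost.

With exactly 3 open, each delivery zone uses its cheapest among the chosen.
{Dover, Holm, Milton}: C1→Dover 7·11=77, C2→Dover 7·19=133, C3→Dover 2·22=44, C4→Dover 6·24=144, C5→Holm 7·4=28, C6→Milton 3·7=21, C7→Dover 2·13=26. Service cost 473.
{Largo, Dover, Milton}: service cost 485
{Largo, Dover, Holm}: service cost 494
Among all 4 size-3 choices, {Dover, Holm, Milton} is lowest.

Choose Dover, Holm and Milton; total service cost 473.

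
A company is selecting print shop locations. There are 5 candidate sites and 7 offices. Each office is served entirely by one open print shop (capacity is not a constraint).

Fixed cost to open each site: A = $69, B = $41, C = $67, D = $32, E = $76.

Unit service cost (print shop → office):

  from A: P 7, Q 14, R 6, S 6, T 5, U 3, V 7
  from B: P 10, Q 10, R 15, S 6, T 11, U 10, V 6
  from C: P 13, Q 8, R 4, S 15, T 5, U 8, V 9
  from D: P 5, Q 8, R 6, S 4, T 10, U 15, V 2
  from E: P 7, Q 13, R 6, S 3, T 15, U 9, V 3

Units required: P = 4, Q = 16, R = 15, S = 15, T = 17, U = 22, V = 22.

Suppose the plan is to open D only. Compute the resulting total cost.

Each office is assigned to its cheapest site among the open ones.
{D}: P→D 5·4=20, Q→D 8·16=128, R→D 6·15=90, S→D 4·15=60, T→D 10·17=170, U→D 15·22=330, V→D 2·22=44. Service 842; fixed 32; total 874.

Total cost: 874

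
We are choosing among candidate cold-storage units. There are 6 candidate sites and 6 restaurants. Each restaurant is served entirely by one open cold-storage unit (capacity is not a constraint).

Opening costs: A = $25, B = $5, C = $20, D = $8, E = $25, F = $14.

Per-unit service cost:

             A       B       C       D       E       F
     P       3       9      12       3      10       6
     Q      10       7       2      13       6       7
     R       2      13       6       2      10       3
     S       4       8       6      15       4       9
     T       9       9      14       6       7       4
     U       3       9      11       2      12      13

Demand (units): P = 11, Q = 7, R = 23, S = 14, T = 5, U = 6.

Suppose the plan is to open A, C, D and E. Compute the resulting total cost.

Each restaurant is assigned to its cheapest site among the open ones.
{A, C, D, E}: P→A 3·11=33, Q→C 2·7=14, R→A 2·23=46, S→A 4·14=56, T→D 6·5=30, U→D 2·6=12. Service 191; fixed 78; total 269.

Total cost: 269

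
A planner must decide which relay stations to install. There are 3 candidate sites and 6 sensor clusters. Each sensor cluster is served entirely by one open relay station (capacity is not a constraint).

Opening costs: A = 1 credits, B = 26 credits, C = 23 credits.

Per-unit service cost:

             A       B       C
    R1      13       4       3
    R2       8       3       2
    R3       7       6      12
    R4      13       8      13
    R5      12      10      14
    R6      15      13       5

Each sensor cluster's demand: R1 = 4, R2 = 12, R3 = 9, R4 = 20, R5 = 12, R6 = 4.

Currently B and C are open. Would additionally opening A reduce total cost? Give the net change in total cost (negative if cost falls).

Current service cost with {B, C}: 390.
Adding A: each sensor cluster re-picks its cheapest; new service cost 390, saving 0.
Extra fixed cost: 1. Net change = 1 − 0 = 1.
(Totals: 439 → 440.)

No — net change +1 (cost rises by 1).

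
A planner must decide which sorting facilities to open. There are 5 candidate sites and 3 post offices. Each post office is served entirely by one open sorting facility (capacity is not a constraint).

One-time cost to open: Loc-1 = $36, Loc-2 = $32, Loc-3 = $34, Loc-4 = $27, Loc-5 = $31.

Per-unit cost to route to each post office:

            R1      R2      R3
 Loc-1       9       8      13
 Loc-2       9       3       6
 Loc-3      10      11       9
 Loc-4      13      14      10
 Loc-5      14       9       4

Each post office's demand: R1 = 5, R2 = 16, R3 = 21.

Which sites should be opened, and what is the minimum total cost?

Open Loc-2 and Loc-5; minimum total cost 240.

For any fixed open set, each post office goes to its cheapest open site; total = fixed + service.
{Loc-2, Loc-5}: R1→Loc-2 9·5=45, R2→Loc-2 3·16=48, R3→Loc-5 4·21=84. Service 177; fixed 63; total 240.
{Loc-2}: R1→Loc-2 9·5=45, R2→Loc-2 3·16=48, R3→Loc-2 6·21=126. Service 219; fixed 32; total 251.
{Loc-2, Loc-4, Loc-5}: service 177 + fixed 90 = 267
{Loc-1, Loc-2, Loc-3, Loc-4, Loc-5}: service 177 + fixed 160 = 337
No other subset beats 240.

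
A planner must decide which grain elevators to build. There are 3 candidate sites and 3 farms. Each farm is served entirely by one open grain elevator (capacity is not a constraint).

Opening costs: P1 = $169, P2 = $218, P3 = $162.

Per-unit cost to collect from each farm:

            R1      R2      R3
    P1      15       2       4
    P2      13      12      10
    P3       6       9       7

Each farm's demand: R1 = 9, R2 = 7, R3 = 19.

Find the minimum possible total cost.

Minimum total cost: 394

For any fixed open set, each farm goes to its cheapest open site; total = fixed + service.
{P1}: R1→P1 15·9=135, R2→P1 2·7=14, R3→P1 4·19=76. Service 225; fixed 169; total 394.
{P3}: service 250 + fixed 162 = 412
{P1, P3}: service 144 + fixed 331 = 475
{P1, P2, P3}: R1→P3 6·9=54, R2→P1 2·7=14, R3→P1 4·19=76. Service 144; fixed 549; total 693.
No other subset beats 394.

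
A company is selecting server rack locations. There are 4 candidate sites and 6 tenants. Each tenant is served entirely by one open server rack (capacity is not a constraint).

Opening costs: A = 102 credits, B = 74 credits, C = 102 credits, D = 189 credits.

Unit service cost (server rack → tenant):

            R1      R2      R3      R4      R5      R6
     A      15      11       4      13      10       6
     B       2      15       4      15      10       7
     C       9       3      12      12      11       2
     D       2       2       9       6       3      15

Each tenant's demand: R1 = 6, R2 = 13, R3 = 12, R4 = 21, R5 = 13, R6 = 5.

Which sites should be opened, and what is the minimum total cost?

For any fixed open set, each tenant goes to its cheapest open site; total = fixed + service.
{B, D}: R1→B 2·6=12, R2→D 2·13=26, R3→B 4·12=48, R4→D 6·21=126, R5→D 3·13=39, R6→B 7·5=35. Service 286; fixed 263; total 549.
{A, D}: service 281 + fixed 291 = 572
{D}: R1→D 2·6=12, R2→D 2·13=26, R3→D 9·12=108, R4→D 6·21=126, R5→D 3·13=39, R6→D 15·5=75. Service 386; fixed 189; total 575.
{A, B, C, D}: service 261 + fixed 467 = 728
No other subset beats 549.

Open B and D; minimum total cost 549.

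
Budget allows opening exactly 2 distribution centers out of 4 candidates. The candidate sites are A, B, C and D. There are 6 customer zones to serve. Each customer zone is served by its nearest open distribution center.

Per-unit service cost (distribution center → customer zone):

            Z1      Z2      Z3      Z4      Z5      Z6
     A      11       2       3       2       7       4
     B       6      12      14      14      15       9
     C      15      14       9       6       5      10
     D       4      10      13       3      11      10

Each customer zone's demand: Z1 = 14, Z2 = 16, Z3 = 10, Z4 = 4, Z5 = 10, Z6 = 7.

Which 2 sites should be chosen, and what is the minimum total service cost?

With exactly 2 open, each customer zone uses its cheapest among the chosen.
{A, D}: Z1→D 4·14=56, Z2→A 2·16=32, Z3→A 3·10=30, Z4→A 2·4=8, Z5→A 7·10=70, Z6→A 4·7=28. Service cost 224.
{A, B}: service cost 252
{A, C}: service cost 302
Among all 6 size-2 choices, {A, D} is lowest.

Choose A and D; total service cost 224.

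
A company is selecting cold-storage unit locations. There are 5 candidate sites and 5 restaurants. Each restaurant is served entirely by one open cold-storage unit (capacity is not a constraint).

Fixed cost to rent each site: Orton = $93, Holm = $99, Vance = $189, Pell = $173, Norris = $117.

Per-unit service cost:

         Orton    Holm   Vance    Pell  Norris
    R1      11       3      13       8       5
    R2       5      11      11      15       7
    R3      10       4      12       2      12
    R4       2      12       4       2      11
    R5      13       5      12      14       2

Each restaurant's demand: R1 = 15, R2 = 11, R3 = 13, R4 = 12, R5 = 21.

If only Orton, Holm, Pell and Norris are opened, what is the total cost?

Total cost: 674

Each restaurant is assigned to its cheapest site among the open ones.
{Orton, Holm, Pell, Norris}: R1→Holm 3·15=45, R2→Orton 5·11=55, R3→Pell 2·13=26, R4→Orton 2·12=24, R5→Norris 2·21=42. Service 192; fixed 482; total 674.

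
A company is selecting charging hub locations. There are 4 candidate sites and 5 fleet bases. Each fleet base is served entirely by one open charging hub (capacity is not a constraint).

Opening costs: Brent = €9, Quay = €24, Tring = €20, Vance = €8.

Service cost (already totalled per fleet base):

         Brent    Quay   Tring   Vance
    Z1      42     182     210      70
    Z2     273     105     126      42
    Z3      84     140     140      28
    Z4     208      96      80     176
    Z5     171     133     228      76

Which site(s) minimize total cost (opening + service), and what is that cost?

For any fixed open set, each fleet base goes to its cheapest open site; total = fixed + service.
{Brent, Tring, Vance}: Z1→Brent 42, Z2→Vance 42, Z3→Vance 28, Z4→Tring 80, Z5→Vance 76. Service 268; fixed 37; total 305.
{Tring, Vance}: service 296 + fixed 28 = 324
{Brent, Quay, Vance}: Z1→Brent 42, Z2→Vance 42, Z3→Vance 28, Z4→Quay 96, Z5→Vance 76. Service 284; fixed 41; total 325.
{Brent, Quay, Tring, Vance}: service 268 + fixed 61 = 329
No other subset beats 305.

Open Brent, Tring and Vance; minimum total cost 305.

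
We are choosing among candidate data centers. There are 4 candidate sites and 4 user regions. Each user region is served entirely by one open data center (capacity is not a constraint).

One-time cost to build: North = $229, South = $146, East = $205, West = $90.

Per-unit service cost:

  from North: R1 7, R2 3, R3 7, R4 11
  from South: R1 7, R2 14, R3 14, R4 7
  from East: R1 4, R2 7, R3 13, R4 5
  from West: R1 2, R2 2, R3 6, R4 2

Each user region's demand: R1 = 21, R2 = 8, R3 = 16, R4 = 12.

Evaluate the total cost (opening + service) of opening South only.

Each user region is assigned to its cheapest site among the open ones.
{South}: R1→South 7·21=147, R2→South 14·8=112, R3→South 14·16=224, R4→South 7·12=84. Service 567; fixed 146; total 713.

Total cost: 713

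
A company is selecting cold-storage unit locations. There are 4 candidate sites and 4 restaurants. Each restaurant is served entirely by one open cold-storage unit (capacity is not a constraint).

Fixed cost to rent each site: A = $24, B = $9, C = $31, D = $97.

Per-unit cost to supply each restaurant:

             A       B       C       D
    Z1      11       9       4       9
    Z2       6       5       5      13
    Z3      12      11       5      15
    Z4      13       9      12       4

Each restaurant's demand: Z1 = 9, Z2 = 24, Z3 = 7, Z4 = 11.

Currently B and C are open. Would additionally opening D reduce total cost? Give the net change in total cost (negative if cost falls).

No — net change +42 (cost rises by 42).

Current service cost with {B, C}: 290.
Adding D: each restaurant re-picks its cheapest; new service cost 235, saving 55.
Extra fixed cost: 97. Net change = 97 − 55 = 42.
(Totals: 330 → 372.)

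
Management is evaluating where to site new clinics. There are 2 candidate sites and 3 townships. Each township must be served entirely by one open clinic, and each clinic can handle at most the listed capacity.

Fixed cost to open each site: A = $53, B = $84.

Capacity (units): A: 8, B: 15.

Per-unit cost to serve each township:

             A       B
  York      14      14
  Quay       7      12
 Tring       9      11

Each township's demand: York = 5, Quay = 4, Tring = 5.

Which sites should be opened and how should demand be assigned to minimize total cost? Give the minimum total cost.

Minimum total cost: 257

Open {B}: York→B 14·5=70, Quay→B 12·4=48, Tring→B 11·5=55.
Loads: B carries 14/15. Service 173; fixed 84; total 257.
Next best feasible plan costs 290.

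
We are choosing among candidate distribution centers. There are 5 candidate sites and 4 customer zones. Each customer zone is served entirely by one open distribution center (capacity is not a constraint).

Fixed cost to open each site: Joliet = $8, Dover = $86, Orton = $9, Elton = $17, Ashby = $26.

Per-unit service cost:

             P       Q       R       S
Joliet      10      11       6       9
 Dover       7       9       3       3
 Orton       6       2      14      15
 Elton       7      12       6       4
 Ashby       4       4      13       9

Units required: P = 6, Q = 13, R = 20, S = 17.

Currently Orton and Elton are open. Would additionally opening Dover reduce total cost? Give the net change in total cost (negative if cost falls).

No — net change +9 (cost rises by 9).

Current service cost with {Orton, Elton}: 250.
Adding Dover: each customer zone re-picks its cheapest; new service cost 173, saving 77.
Extra fixed cost: 86. Net change = 86 − 77 = 9.
(Totals: 276 → 285.)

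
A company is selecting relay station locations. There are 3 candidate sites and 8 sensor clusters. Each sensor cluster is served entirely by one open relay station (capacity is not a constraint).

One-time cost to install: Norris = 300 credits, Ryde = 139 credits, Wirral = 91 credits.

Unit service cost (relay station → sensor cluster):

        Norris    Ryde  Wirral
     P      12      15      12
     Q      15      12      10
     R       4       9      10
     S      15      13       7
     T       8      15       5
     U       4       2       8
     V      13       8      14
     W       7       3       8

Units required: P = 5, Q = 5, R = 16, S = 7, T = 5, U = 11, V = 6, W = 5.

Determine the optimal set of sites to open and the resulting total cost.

For any fixed open set, each sensor cluster goes to its cheapest open site; total = fixed + service.
{Ryde, Wirral}: P→Wirral 12·5=60, Q→Wirral 10·5=50, R→Ryde 9·16=144, S→Wirral 7·7=49, T→Wirral 5·5=25, U→Ryde 2·11=22, V→Ryde 8·6=48, W→Ryde 3·5=15. Service 413; fixed 230; total 643.
{Wirral}: P→Wirral 12·5=60, Q→Wirral 10·5=50, R→Wirral 10·16=160, S→Wirral 7·7=49, T→Wirral 5·5=25, U→Wirral 8·11=88, V→Wirral 14·6=84, W→Wirral 8·5=40. Service 556; fixed 91; total 647.
{Ryde}: P→Ryde 15·5=75, Q→Ryde 12·5=60, R→Ryde 9·16=144, S→Ryde 13·7=91, T→Ryde 15·5=75, U→Ryde 2·11=22, V→Ryde 8·6=48, W→Ryde 3·5=15. Service 530; fixed 139; total 669.
{Norris, Ryde, Wirral}: P→Norris 12·5=60, Q→Wirral 10·5=50, R→Norris 4·16=64, S→Wirral 7·7=49, T→Wirral 5·5=25, U→Ryde 2·11=22, V→Ryde 8·6=48, W→Ryde 3·5=15. Service 333; fixed 530; total 863.
No other subset beats 643.

Open Ryde and Wirral; minimum total cost 643.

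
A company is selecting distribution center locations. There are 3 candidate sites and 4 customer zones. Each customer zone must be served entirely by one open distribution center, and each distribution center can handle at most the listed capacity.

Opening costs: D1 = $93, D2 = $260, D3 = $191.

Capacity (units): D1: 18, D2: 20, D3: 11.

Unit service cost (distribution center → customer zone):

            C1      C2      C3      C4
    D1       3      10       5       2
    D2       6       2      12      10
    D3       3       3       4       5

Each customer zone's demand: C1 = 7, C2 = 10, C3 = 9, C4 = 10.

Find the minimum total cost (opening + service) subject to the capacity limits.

Open {D1, D2}: C1→D1 3·7=21, C2→D2 2·10=20, C3→D2 12·9=108, C4→D1 2·10=20.
Loads: D1 carries 17/18, D2 carries 19/20. Service 169; fixed 353; total 522.
Next best feasible plan costs 539.

Minimum total cost: 522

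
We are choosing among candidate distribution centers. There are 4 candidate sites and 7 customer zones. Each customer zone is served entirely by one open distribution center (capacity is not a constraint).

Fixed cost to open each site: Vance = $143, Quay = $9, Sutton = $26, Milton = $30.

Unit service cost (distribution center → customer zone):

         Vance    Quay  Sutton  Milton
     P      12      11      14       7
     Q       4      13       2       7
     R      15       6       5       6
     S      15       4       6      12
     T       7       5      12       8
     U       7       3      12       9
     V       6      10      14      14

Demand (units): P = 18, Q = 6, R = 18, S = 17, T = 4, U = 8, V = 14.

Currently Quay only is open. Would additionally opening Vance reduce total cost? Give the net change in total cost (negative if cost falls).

Current service cost with {Quay}: 636.
Adding Vance: each customer zone re-picks its cheapest; new service cost 526, saving 110.
Extra fixed cost: 143. Net change = 143 − 110 = 33.
(Totals: 645 → 678.)

No — net change +33 (cost rises by 33).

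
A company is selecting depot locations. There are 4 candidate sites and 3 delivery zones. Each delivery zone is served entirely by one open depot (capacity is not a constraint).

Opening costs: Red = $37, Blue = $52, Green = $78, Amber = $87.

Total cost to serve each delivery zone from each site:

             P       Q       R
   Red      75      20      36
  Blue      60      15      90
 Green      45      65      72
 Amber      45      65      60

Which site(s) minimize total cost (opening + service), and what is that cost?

Open Red only; minimum total cost 168.

For any fixed open set, each delivery zone goes to its cheapest open site; total = fixed + service.
{Red}: P→Red 75, Q→Red 20, R→Red 36. Service 131; fixed 37; total 168.
{Red, Blue}: service 111 + fixed 89 = 200
{Red, Green}: P→Green 45, Q→Red 20, R→Red 36. Service 101; fixed 115; total 216.
{Red, Blue, Green, Amber}: P→Green 45, Q→Blue 15, R→Red 36. Service 96; fixed 254; total 350.
No other subset beats 168.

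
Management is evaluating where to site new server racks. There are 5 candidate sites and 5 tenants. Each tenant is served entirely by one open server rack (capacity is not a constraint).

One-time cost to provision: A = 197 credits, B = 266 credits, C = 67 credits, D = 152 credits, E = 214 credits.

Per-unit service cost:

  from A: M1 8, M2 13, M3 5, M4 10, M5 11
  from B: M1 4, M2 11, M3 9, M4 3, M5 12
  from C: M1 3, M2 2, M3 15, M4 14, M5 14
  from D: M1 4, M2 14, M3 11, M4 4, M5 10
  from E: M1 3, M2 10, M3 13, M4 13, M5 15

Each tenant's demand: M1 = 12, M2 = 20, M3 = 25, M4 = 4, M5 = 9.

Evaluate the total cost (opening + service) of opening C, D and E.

Total cost: 890

Each tenant is assigned to its cheapest site among the open ones.
{C, D, E}: M1→C 3·12=36, M2→C 2·20=40, M3→D 11·25=275, M4→D 4·4=16, M5→D 10·9=90. Service 457; fixed 433; total 890.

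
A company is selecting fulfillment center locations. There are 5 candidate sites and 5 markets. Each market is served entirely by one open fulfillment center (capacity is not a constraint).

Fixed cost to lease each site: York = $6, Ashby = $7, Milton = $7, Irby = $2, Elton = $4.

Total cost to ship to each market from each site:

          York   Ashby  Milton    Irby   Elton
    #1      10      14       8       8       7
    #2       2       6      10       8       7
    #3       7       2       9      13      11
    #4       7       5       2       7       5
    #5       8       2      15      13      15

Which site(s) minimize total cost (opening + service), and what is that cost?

Open Ashby and Irby; minimum total cost 32.

For any fixed open set, each market goes to its cheapest open site; total = fixed + service.
{Ashby, Irby}: #1→Irby 8, #2→Ashby 6, #3→Ashby 2, #4→Ashby 5, #5→Ashby 2. Service 23; fixed 9; total 32.
{Ashby, Elton}: service 22 + fixed 11 = 33
{York, Ashby}: service 21 + fixed 13 = 34
{York, Ashby, Milton, Irby, Elton}: #1→Elton 7, #2→York 2, #3→Ashby 2, #4→Milton 2, #5→Ashby 2. Service 15; fixed 26; total 41.
No other subset beats 32.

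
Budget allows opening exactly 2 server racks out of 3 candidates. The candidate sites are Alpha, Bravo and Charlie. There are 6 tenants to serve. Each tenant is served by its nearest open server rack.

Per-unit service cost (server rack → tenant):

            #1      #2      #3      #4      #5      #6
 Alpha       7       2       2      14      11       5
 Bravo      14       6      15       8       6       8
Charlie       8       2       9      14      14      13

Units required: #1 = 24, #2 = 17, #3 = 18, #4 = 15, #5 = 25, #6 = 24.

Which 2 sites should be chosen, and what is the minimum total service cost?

Choose Alpha and Bravo; total service cost 628.

With exactly 2 open, each tenant uses its cheapest among the chosen.
{Alpha, Bravo}: #1→Alpha 7·24=168, #2→Alpha 2·17=34, #3→Alpha 2·18=36, #4→Bravo 8·15=120, #5→Bravo 6·25=150, #6→Alpha 5·24=120. Service cost 628.
{Alpha, Charlie}: service cost 843
{Bravo, Charlie}: service cost 850
Among all 3 size-2 choices, {Alpha, Bravo} is lowest.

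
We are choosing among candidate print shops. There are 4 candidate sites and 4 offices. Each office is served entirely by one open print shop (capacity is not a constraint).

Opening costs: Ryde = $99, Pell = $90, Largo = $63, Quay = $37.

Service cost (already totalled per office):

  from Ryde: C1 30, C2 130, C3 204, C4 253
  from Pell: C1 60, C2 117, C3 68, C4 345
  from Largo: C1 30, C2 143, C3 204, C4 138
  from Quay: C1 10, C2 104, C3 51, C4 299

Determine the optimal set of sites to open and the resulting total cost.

Open Largo and Quay; minimum total cost 403.

For any fixed open set, each office goes to its cheapest open site; total = fixed + service.
{Largo, Quay}: C1→Quay 10, C2→Quay 104, C3→Quay 51, C4→Largo 138. Service 303; fixed 100; total 403.
{Pell, Largo, Quay}: service 303 + fixed 190 = 493
{Quay}: service 464 + fixed 37 = 501
{Ryde, Pell, Largo, Quay}: service 303 + fixed 289 = 592
(All 15 nonempty subsets were checked; Largo and Quay is lowest.)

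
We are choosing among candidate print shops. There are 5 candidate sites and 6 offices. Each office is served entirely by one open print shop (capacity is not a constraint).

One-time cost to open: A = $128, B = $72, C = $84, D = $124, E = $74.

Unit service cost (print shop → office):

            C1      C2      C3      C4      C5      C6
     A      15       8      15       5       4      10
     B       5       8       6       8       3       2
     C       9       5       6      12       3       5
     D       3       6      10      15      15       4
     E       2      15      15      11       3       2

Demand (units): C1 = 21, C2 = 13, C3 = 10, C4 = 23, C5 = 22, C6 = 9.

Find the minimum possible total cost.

Minimum total cost: 609

For any fixed open set, each office goes to its cheapest open site; total = fixed + service.
{B}: C1→B 5·21=105, C2→B 8·13=104, C3→B 6·10=60, C4→B 8·23=184, C5→B 3·22=66, C6→B 2·9=18. Service 537; fixed 72; total 609.
{B, E}: service 474 + fixed 146 = 620
{A, C, E}: service 366 + fixed 286 = 652
{A, B, C, D, E}: service 366 + fixed 482 = 848
No other subset beats 609.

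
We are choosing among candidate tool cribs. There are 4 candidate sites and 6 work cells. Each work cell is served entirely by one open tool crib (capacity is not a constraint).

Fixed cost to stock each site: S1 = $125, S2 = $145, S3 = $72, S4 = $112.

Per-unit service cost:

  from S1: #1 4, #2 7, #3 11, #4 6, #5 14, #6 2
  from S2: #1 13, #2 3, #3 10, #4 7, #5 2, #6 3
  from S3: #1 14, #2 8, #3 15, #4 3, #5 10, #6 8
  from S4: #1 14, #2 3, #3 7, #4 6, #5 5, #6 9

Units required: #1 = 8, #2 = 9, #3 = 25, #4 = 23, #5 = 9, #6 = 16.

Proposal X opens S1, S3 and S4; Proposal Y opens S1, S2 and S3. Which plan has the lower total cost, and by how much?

Proposal X: {S1, S3, S4}: #1→S1 4·8=32, #2→S4 3·9=27, #3→S4 7·25=175, #4→S3 3·23=69, #5→S4 5·9=45, #6→S1 2·16=32. Service 380; fixed 309; total 689.
Proposal Y: {S1, S2, S3}: #1→S1 4·8=32, #2→S2 3·9=27, #3→S2 10·25=250, #4→S3 3·23=69, #5→S2 2·9=18, #6→S1 2·16=32. Service 428; fixed 342; total 770.
Difference: |689 − 770| = 81.

Proposal X is cheaper by 81.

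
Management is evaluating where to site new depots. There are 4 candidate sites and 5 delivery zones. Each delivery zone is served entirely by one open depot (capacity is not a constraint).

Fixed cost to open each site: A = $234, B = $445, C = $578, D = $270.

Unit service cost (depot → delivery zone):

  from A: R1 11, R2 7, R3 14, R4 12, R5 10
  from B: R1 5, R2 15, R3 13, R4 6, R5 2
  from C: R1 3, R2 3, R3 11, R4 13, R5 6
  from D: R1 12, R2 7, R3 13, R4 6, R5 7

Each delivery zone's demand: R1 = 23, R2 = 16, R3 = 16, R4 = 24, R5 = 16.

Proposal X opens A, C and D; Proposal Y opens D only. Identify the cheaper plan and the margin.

Proposal Y is cheaper by 493.

Proposal X: {A, C, D}: R1→C 3·23=69, R2→C 3·16=48, R3→C 11·16=176, R4→D 6·24=144, R5→C 6·16=96. Service 533; fixed 1082; total 1615.
Proposal Y: {D}: R1→D 12·23=276, R2→D 7·16=112, R3→D 13·16=208, R4→D 6·24=144, R5→D 7·16=112. Service 852; fixed 270; total 1122.
Difference: |1615 − 1122| = 493.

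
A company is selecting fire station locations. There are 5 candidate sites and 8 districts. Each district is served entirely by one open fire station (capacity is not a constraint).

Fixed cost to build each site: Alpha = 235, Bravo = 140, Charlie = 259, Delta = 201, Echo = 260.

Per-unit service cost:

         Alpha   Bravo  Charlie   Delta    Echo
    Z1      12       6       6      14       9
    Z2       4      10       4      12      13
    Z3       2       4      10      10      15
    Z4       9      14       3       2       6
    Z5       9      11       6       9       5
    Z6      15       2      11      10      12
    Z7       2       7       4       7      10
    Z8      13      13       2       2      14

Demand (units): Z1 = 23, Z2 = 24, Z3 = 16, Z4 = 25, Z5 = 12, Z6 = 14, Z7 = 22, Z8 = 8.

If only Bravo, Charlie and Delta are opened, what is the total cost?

Total cost: 1152

Each district is assigned to its cheapest site among the open ones.
{Bravo, Charlie, Delta}: Z1→Bravo 6·23=138, Z2→Charlie 4·24=96, Z3→Bravo 4·16=64, Z4→Delta 2·25=50, Z5→Charlie 6·12=72, Z6→Bravo 2·14=28, Z7→Charlie 4·22=88, Z8→Charlie 2·8=16. Service 552; fixed 600; total 1152.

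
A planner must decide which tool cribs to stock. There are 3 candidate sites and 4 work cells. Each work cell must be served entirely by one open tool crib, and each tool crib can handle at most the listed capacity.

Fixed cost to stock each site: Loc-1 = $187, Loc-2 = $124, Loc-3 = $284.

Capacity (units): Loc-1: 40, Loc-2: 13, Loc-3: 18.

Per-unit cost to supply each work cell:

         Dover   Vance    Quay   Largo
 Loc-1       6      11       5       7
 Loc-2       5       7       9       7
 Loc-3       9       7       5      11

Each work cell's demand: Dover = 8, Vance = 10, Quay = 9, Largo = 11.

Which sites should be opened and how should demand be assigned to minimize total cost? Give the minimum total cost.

Minimum total cost: 467

Open {Loc-1}: Dover→Loc-1 6·8=48, Vance→Loc-1 11·10=110, Quay→Loc-1 5·9=45, Largo→Loc-1 7·11=77.
Loads: Loc-1 carries 38/40. Service 280; fixed 187; total 467.
Next best feasible plan costs 551.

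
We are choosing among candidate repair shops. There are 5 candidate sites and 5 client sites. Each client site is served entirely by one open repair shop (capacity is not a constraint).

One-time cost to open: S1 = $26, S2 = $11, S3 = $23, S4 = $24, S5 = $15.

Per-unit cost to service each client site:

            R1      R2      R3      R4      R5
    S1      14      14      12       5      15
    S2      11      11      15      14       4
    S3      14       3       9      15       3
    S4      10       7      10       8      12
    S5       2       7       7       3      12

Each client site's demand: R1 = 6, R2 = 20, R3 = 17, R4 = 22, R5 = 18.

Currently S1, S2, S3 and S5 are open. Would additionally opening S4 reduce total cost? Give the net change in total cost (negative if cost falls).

Current service cost with {S1, S2, S3, S5}: 311.
Adding S4: each client site re-picks its cheapest; new service cost 311, saving 0.
Extra fixed cost: 24. Net change = 24 − 0 = 24.
(Totals: 386 → 410.)

No — net change +24 (cost rises by 24).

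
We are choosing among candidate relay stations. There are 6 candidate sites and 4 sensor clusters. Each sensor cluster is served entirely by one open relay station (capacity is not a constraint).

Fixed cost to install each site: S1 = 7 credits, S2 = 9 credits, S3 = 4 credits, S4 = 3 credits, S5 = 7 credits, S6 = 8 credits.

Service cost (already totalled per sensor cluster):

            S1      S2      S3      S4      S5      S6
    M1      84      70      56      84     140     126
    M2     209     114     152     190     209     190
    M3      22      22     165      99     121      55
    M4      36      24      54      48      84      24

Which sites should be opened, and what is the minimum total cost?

Open S2 and S3; minimum total cost 229.

For any fixed open set, each sensor cluster goes to its cheapest open site; total = fixed + service.
{S2, S3}: M1→S3 56, M2→S2 114, M3→S2 22, M4→S2 24. Service 216; fixed 13; total 229.
{S2, S3, S4}: M1→S3 56, M2→S2 114, M3→S2 22, M4→S2 24. Service 216; fixed 16; total 232.
{S1, S2, S3}: service 216 + fixed 20 = 236
{S1, S2, S3, S4, S5, S6}: service 216 + fixed 38 = 254
No other subset beats 229.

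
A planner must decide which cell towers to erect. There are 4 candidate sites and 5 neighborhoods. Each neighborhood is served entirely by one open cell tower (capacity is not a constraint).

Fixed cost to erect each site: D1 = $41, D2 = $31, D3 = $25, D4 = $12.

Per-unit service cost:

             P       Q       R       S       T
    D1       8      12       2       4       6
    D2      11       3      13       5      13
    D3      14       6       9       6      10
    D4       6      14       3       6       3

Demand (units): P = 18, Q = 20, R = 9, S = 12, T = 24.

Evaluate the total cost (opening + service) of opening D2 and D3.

Each neighborhood is assigned to its cheapest site among the open ones.
{D2, D3}: P→D2 11·18=198, Q→D2 3·20=60, R→D3 9·9=81, S→D2 5·12=60, T→D3 10·24=240. Service 639; fixed 56; total 695.

Total cost: 695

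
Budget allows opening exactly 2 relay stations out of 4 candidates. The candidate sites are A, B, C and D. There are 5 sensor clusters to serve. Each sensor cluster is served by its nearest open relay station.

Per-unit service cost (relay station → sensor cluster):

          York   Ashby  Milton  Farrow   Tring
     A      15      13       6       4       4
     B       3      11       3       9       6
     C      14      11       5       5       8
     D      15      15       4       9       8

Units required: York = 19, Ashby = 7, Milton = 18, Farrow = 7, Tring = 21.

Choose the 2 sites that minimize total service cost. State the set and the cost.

Choose A and B; total service cost 300.

With exactly 2 open, each sensor cluster uses its cheapest among the chosen.
{A, B}: York→B 3·19=57, Ashby→B 11·7=77, Milton→B 3·18=54, Farrow→A 4·7=28, Tring→A 4·21=84. Service cost 300.
{B, C}: service cost 349
{B, D}: service cost 377
Among all 6 size-2 choices, {A, B} is lowest.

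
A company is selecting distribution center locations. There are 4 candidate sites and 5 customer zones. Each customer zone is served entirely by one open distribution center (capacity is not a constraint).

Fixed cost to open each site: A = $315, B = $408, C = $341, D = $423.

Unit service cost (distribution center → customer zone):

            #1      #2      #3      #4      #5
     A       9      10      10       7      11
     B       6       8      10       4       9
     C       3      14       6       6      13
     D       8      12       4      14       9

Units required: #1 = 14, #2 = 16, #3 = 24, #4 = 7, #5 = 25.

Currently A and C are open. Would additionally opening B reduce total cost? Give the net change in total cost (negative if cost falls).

Current service cost with {A, C}: 663.
Adding B: each customer zone re-picks its cheapest; new service cost 567, saving 96.
Extra fixed cost: 408. Net change = 408 − 96 = 312.
(Totals: 1319 → 1631.)

No — net change +312 (cost rises by 312).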